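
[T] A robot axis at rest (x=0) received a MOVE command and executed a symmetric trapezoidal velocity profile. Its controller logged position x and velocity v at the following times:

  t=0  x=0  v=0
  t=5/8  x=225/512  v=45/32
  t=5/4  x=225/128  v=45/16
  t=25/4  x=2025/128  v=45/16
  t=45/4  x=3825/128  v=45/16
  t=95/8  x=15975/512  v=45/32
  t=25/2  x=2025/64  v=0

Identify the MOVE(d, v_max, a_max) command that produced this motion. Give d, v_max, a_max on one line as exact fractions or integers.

d=2025/64 v_max=45/16 a_max=9/4

final state: t=25/2, x=2025/64, v=0 → d = 2025/64
a_max = (45/32−0)/(5/8−0) = 9/4
max v = 45/16 over t∈[5/4,45/4] → v_max = 45/16
check: 45/16·(5/4+10) = 2025/64 ✓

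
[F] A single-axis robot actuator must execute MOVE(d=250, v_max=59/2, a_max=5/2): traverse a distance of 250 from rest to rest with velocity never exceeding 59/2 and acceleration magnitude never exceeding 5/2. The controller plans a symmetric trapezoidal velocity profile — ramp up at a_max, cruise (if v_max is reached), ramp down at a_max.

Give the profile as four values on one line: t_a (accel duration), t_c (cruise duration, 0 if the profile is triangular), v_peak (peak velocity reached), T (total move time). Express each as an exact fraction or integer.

vₘ²/aₘ = (59/2)²/(5/2) = 3481/10
250 < 3481/10 so t_c = 0
v_peak = √(250·5/2) = √625 = 25
t_a = 25/(5/2) = 10; t_c = 0
T = 2·10 = 20

t_a=10 t_c=0 v_peak=25 T=20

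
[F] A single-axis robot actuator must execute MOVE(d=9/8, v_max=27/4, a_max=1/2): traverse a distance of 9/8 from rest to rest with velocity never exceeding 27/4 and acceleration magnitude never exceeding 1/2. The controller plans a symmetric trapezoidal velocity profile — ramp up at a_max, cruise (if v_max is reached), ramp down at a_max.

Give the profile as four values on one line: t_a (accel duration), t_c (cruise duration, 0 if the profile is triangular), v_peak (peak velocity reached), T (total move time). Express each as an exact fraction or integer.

t_a=3/2 t_c=0 v_peak=3/4 T=3

vₘ²/aₘ = (27/4)²/(1/2) = 729/8
9/8 < 729/8 so t_c = 0
v_peak = √(9/8·1/2) = √(9/16) = 3/4
t_a = (3/4)/(1/2) = 3/2; t_c = 0
T = 2·3/2 = 3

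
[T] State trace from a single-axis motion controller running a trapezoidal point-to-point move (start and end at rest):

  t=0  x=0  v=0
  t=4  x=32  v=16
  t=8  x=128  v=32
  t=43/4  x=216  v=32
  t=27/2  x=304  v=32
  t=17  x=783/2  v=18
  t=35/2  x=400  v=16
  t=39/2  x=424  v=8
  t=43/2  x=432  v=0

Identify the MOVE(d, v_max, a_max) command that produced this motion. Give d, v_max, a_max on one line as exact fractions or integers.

final state: t=43/2, x=432, v=0 → d = 432
a_max = (16−0)/(4−0) = 4
max v = 32 over t∈[8,27/2] → v_max = 32
check: 32·(8+11/2) = 432 ✓

d=432 v_max=32 a_max=4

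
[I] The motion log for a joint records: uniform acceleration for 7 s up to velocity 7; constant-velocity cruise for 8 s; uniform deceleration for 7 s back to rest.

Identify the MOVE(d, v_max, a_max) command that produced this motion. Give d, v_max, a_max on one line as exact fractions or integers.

d=105 v_max=7 a_max=1

a_max = 7/7 = 1
d_a = ½·7·7 = 49/2; d_c = 7·8 = 56
d = 2·49/2 + 56 = 105
t_c = 8 > 0 so v_max = 7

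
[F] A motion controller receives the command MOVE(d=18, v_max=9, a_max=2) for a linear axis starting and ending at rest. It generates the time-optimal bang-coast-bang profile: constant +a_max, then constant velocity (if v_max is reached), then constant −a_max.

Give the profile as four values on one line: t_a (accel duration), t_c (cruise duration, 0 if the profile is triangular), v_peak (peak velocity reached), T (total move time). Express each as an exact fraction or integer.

v_max²/a_max = 9²/2 = 81/2
18 < 81/2 → triangular
v_peak = √(18·2) = √36 = 6
t_a = 6/2 = 3; t_c = 0
T = 2·3 = 6

t_a=3 t_c=0 v_peak=6 T=6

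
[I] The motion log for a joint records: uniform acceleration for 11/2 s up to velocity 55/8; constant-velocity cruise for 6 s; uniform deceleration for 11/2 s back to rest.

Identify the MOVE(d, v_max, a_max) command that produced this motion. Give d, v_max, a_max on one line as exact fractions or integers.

a_max = (55/8)/(11/2) = 5/4
d_a = ½·55/8·11/2 = 605/32; d_c = 55/8·6 = 165/4
d = 2·605/32 + 165/4 = 1265/16
t_c = 6 > 0 so v_max = 55/8

d=1265/16 v_max=55/8 a_max=5/4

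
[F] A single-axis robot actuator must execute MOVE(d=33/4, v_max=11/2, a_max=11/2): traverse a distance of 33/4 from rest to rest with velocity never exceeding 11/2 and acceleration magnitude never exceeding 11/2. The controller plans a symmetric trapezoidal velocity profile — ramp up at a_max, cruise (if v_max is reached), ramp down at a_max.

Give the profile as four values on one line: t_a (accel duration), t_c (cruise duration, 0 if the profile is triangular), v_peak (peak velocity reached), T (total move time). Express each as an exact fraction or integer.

t_a=1 t_c=1/2 v_peak=11/2 T=5/2

vₘ²/aₘ = (11/2)²/(11/2) = 11/2
33/4 ≥ 11/2 → trapezoidal
t_a = (11/2)/(11/2) = 1; v_peak = 11/2
d_cruise = 33/4 − 11/2 = 11/4; t_c = (11/4)/(11/2) = 1/2
T = 2·1 + 1/2 = 5/2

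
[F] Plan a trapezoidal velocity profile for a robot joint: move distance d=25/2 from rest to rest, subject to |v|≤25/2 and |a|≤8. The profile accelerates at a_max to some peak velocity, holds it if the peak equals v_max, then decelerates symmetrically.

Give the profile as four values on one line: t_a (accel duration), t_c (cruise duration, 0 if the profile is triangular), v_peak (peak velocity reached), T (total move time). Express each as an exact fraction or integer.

t_a=5/4 t_c=0 v_peak=10 T=5/2

vₘ²/aₘ = (25/2)²/8 = 625/32
25/2 < 625/32 so t_c = 0
v_peak = √(25/2·8) = √100 = 10
t_a = 10/8 = 5/4; t_c = 0
T = 2·5/4 = 5/2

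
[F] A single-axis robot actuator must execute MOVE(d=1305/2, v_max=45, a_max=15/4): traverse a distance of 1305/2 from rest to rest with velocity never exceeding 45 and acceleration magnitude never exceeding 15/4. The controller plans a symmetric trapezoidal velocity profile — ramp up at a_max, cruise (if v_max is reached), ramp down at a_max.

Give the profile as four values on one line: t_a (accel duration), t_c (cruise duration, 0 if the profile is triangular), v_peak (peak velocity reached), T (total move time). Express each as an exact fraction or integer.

t_a=12 t_c=5/2 v_peak=45 T=53/2

vₘ²/aₘ = 45²/(15/4) = 540
1305/2 ≥ 540 → trapezoidal
t_a = 45/(15/4) = 12; v_peak = 45
d_cruise = 1305/2 − 540 = 225/2; t_c = (225/2)/45 = 5/2
T = 2·12 + 5/2 = 53/2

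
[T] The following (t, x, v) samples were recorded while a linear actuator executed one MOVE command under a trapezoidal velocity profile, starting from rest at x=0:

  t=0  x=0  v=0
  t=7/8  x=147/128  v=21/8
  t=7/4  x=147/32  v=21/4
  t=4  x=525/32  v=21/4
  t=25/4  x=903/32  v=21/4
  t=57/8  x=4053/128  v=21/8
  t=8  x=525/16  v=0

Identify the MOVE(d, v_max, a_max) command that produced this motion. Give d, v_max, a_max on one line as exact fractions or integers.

final state: t=8, x=525/16, v=0 → d = 525/16
a_max = (21/8−0)/(7/8−0) = 3
max v = 21/4 over t∈[7/4,25/4] → v_max = 21/4
check: 21/4·(7/4+9/2) = 525/16 ✓

d=525/16 v_max=21/4 a_max=3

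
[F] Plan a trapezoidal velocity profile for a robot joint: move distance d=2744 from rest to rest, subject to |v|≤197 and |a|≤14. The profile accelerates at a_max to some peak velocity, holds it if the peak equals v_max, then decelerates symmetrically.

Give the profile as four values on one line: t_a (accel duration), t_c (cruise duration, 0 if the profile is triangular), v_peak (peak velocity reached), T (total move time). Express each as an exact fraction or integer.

t_a=14 t_c=0 v_peak=196 T=28

v_max²/a_max = 197²/14 = 38809/14
2744 < 38809/14 ⇒ no cruise
v_peak = √(2744·14) = √38416 = 196
t_a = 196/14 = 14; t_c = 0
T = 2·14 = 28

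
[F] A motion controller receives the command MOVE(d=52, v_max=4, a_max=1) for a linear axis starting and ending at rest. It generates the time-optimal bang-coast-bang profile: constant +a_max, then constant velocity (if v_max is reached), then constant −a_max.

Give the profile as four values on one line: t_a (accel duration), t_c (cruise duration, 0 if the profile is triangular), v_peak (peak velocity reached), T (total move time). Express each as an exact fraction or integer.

t_a=4 t_c=9 v_peak=4 T=17

vₘ²/aₘ = 4²/1 = 16
52 ≥ 16 ⇒ cruise phase
t_a = 4/1 = 4; v_peak = 4
d_cruise = 52 − 16 = 36; t_c = 36/4 = 9
T = 2·4 + 9 = 17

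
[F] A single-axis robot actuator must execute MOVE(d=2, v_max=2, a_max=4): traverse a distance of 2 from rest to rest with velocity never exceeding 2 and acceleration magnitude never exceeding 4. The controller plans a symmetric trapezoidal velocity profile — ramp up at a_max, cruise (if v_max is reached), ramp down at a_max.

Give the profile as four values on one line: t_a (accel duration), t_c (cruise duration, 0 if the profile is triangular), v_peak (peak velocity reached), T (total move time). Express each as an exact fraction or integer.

t_a=1/2 t_c=1/2 v_peak=2 T=3/2

(v_max)²/a_max = 2²/4 = 1
2 ≥ 1 → trapezoidal
t_a = 2/4 = 1/2; v_peak = 2
d_cruise = 2 − 1 = 1; t_c = 1/2
T = 2·1/2 + 1/2 = 3/2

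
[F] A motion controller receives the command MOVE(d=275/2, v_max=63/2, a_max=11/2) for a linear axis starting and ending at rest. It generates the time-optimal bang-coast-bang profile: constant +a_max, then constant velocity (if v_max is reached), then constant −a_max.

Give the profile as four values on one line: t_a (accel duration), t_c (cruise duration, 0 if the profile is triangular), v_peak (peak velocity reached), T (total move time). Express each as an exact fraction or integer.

t_a=5 t_c=0 v_peak=55/2 T=10

v_max²/a_max = (63/2)²/(11/2) = 3969/22
275/2 < 3969/22 → triangular
v_peak = √(275/2·11/2) = √(3025/4) = 55/2
t_a = (55/2)/(11/2) = 5; t_c = 0
T = 2·5 = 10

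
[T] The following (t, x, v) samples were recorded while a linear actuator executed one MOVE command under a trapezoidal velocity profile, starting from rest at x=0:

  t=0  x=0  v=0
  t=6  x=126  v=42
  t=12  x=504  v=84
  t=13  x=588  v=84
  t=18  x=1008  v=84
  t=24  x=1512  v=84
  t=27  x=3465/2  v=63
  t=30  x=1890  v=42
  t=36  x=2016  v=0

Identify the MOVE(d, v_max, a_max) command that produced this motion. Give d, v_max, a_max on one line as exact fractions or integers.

final state: t=36, x=2016, v=0 → d = 2016
a_max = (42−0)/(6−0) = 7
max v = 84 over t∈[12,24] → v_max = 84
check: 84·(12+12) = 2016 ✓

d=2016 v_max=84 a_max=7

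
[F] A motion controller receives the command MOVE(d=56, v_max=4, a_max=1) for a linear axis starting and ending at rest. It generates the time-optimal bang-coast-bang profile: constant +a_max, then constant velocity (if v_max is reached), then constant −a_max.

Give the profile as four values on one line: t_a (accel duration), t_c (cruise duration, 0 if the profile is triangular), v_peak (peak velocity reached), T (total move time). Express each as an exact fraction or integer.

t_a=4 t_c=10 v_peak=4 T=18

vₘ²/aₘ = 4²/1 = 16
56 ≥ 16 → trapezoidal
t_a = 4/1 = 4; v_peak = 4
d_cruise = 56 − 16 = 40; t_c = 40/4 = 10
T = 2·4 + 10 = 18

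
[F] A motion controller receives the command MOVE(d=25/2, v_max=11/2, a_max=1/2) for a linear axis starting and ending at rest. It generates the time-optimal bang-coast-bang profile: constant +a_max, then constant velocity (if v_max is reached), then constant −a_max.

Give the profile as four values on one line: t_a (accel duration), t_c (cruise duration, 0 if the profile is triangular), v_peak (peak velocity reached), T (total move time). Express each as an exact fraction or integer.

vₘ²/aₘ = (11/2)²/(1/2) = 121/2
25/2 < 121/2 ⇒ no cruise
v_peak = √(25/2·1/2) = √(25/4) = 5/2
t_a = (5/2)/(1/2) = 5; t_c = 0
T = 2·5 = 10

t_a=5 t_c=0 v_peak=5/2 T=10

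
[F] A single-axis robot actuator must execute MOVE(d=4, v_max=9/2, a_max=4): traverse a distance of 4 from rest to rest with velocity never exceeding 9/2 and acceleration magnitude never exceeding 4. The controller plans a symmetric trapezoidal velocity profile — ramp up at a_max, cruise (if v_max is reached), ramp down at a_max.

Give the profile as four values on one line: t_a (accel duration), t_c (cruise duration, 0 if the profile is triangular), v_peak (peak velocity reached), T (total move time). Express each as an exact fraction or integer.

t_a=1 t_c=0 v_peak=4 T=2

vₘ²/aₘ = (9/2)²/4 = 81/16
4 < 81/16 → triangular
v_peak = √(4·4) = √16 = 4
t_a = 4/4 = 1; t_c = 0
T = 2·1 = 2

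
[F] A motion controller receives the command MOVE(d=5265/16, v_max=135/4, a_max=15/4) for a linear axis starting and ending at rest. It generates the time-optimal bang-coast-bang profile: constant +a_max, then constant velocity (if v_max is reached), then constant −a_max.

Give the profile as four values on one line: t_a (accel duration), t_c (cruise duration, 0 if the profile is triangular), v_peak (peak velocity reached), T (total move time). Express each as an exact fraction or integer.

vₘ²/aₘ = (135/4)²/(15/4) = 1215/4
5265/16 ≥ 1215/4 so v_max reached
t_a = (135/4)/(15/4) = 9; v_peak = 135/4
d_cruise = 5265/16 − 1215/4 = 405/16; t_c = (405/16)/(135/4) = 3/4
T = 2·9 + 3/4 = 75/4

t_a=9 t_c=3/4 v_peak=135/4 T=75/4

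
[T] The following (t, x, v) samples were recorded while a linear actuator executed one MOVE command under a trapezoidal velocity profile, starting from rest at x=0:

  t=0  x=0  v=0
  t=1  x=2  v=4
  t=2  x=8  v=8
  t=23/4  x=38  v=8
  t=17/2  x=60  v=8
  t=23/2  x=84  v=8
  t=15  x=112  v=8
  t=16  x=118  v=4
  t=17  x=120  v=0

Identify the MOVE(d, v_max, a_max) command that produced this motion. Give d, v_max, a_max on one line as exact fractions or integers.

d=120 v_max=8 a_max=4

final state: t=17, x=120, v=0 → d = 120
a_max = (4−0)/(1−0) = 4
max v = 8 over t∈[2,15] → v_max = 8
check: 8·(2+13) = 120 ✓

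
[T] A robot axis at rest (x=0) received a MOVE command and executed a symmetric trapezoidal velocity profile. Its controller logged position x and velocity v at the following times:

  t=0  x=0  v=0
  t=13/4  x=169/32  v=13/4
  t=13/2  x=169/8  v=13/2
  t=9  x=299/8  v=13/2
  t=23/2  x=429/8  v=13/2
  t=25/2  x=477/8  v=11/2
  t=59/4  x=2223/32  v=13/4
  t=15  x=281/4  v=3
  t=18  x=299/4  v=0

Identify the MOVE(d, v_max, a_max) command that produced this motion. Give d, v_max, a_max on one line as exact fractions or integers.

d=299/4 v_max=13/2 a_max=1

final state: t=18, x=299/4, v=0 → d = 299/4
a_max = (13/4−0)/(13/4−0) = 1
max v = 13/2 over t∈[13/2,23/2] → v_max = 13/2
check: 13/2·(13/2+5) = 299/4 ✓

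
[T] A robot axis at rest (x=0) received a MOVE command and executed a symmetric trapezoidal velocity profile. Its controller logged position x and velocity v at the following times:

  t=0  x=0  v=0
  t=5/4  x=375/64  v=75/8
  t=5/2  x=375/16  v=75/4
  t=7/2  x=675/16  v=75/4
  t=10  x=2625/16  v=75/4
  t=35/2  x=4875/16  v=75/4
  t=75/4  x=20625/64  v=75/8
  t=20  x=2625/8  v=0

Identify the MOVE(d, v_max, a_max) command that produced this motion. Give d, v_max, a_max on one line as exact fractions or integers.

final state: t=20, x=2625/8, v=0 → d = 2625/8
a_max = (75/8−0)/(5/4−0) = 15/2
max v = 75/4 over t∈[5/2,35/2] → v_max = 75/4
check: 75/4·(5/2+15) = 2625/8 ✓

d=2625/8 v_max=75/4 a_max=15/2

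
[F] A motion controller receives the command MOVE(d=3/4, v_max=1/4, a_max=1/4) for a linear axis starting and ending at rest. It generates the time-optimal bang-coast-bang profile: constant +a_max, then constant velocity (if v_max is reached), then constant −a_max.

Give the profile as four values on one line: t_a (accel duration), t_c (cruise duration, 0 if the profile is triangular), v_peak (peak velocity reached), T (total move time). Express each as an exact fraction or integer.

vₘ²/aₘ = (1/4)²/(1/4) = 1/4
3/4 ≥ 1/4 ⇒ cruise phase
t_a = (1/4)/(1/4) = 1; v_peak = 1/4
d_cruise = 3/4 − 1/4 = 1/2; t_c = (1/2)/(1/4) = 2
T = 2·1 + 2 = 4

t_a=1 t_c=2 v_peak=1/4 T=4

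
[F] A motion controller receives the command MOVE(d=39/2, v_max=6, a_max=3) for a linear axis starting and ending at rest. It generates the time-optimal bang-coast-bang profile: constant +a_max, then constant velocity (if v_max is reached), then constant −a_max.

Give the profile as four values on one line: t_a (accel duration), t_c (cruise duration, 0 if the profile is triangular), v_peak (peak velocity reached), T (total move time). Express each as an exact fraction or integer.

(v_max)²/a_max = 6²/3 = 12
39/2 ≥ 12 → trapezoidal
t_a = 6/3 = 2; v_peak = 6
d_cruise = 39/2 − 12 = 15/2; t_c = (15/2)/6 = 5/4
T = 2·2 + 5/4 = 21/4

t_a=2 t_c=5/4 v_peak=6 T=21/4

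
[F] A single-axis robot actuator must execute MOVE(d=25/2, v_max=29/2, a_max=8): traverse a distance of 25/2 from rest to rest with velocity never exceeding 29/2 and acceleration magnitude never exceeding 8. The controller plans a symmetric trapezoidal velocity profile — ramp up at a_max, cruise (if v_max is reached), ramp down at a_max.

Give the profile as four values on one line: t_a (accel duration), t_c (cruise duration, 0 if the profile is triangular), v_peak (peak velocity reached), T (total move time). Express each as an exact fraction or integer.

t_a=5/4 t_c=0 v_peak=10 T=5/2

vₘ²/aₘ = (29/2)²/8 = 841/32
25/2 < 841/32 → triangular
v_peak = √(25/2·8) = √100 = 10
t_a = 10/8 = 5/4; t_c = 0
T = 2·5/4 = 5/2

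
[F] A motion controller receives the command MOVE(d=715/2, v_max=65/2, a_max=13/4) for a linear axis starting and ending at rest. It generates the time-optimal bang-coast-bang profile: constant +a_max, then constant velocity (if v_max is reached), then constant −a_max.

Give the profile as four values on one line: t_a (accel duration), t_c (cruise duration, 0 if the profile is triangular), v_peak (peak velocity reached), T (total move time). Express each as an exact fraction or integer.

v_max²/a_max = (65/2)²/(13/4) = 325
715/2 ≥ 325 ⇒ cruise phase
t_a = (65/2)/(13/4) = 10; v_peak = 65/2
d_cruise = 715/2 − 325 = 65/2; t_c = (65/2)/(65/2) = 1
T = 2·10 + 1 = 21

t_a=10 t_c=1 v_peak=65/2 T=21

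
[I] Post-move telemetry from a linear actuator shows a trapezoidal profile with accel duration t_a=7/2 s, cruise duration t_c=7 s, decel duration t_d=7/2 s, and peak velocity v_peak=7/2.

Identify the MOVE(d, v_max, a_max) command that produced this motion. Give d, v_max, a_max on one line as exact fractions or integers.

d=147/4 v_max=7/2 a_max=1

a_max = (7/2)/(7/2) = 1
d_a = ½·7/2·7/2 = 49/8; d_c = 7/2·7 = 49/2
d = 2·49/8 + 49/2 = 147/4
t_c = 7 > 0 → v_max = v_peak = 7/2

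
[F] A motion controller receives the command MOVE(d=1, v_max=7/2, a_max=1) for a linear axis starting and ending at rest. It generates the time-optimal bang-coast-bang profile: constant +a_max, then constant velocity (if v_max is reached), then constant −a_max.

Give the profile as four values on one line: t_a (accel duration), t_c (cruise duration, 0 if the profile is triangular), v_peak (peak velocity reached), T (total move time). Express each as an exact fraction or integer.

t_a=1 t_c=0 v_peak=1 T=2

vₘ²/aₘ = (7/2)²/1 = 49/4
1 < 49/4 ⇒ no cruise
v_peak = √(1·1) = √1 = 1
t_a = 1/1 = 1; t_c = 0
T = 2·1 = 2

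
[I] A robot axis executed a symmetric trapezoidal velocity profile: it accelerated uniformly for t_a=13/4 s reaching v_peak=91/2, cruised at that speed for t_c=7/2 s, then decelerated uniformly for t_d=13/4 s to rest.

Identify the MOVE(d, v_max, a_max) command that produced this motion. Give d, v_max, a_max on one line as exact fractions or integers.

d=2457/8 v_max=91/2 a_max=14

a_max = (91/2)/(13/4) = 14
d_a = ½·91/2·13/4 = 1183/16; d_c = 91/2·7/2 = 637/4
d = 2·1183/16 + 637/4 = 2457/8
t_c = 7/2 > 0 → v_max = v_peak = 91/2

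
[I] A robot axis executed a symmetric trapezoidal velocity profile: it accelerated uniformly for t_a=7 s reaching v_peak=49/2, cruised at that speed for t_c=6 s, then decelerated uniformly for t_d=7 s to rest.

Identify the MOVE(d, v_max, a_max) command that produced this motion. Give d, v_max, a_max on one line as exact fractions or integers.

a_max = (49/2)/7 = 7/2
d_a = ½·49/2·7 = 343/4; d_c = 49/2·6 = 147
d = 2·343/4 + 147 = 637/2
t_c = 6 > 0 so v_max = 49/2

d=637/2 v_max=49/2 a_max=7/2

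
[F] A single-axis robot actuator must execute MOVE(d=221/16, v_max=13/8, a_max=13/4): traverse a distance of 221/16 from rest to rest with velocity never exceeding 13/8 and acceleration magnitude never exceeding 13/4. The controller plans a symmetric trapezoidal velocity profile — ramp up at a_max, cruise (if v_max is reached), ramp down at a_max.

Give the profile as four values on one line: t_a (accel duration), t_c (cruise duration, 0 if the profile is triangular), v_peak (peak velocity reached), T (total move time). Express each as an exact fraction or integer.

t_a=1/2 t_c=8 v_peak=13/8 T=9

vₘ²/aₘ = (13/8)²/(13/4) = 13/16
221/16 ≥ 13/16 so v_max reached
t_a = (13/8)/(13/4) = 1/2; v_peak = 13/8
d_cruise = 221/16 − 13/16 = 13; t_c = 13/(13/8) = 8
T = 2·1/2 + 8 = 9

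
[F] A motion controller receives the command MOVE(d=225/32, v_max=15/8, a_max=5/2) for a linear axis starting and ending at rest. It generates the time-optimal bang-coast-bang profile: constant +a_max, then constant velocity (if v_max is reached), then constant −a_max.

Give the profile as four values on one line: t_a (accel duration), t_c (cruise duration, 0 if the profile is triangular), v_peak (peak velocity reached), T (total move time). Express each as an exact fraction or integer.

(v_max)²/a_max = (15/8)²/(5/2) = 45/32
225/32 ≥ 45/32 ⇒ cruise phase
t_a = (15/8)/(5/2) = 3/4; v_peak = 15/8
d_cruise = 225/32 − 45/32 = 45/8; t_c = (45/8)/(15/8) = 3
T = 2·3/4 + 3 = 9/2

t_a=3/4 t_c=3 v_peak=15/8 T=9/2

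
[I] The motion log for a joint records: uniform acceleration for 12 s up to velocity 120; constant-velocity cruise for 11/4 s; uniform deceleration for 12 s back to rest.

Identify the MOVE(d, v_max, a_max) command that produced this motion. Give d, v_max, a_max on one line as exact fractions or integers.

d=1770 v_max=120 a_max=10

a_max = 120/12 = 10
d_a = ½·120·12 = 720; d_c = 120·11/4 = 330
d = 2·720 + 330 = 1770
t_c = 11/4 > 0 so v_max = 120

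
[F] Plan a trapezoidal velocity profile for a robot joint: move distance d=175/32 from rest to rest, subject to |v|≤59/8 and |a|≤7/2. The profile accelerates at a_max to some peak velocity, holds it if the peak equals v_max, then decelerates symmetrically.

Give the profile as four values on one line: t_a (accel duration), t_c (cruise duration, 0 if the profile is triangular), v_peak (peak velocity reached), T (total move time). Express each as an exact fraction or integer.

t_a=5/4 t_c=0 v_peak=35/8 T=5/2

v_max²/a_max = (59/8)²/(7/2) = 3481/224
175/32 < 3481/224 ⇒ no cruise
v_peak = √(175/32·7/2) = √(1225/64) = 35/8
t_a = (35/8)/(7/2) = 5/4; t_c = 0
T = 2·5/4 = 5/2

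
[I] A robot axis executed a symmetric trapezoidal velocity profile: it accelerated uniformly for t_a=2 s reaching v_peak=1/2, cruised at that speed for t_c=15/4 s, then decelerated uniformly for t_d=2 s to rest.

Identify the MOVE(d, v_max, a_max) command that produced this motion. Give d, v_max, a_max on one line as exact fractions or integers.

a_max = (1/2)/2 = 1/4
d_a = ½·1/2·2 = 1/2; d_c = 1/2·15/4 = 15/8
d = 2·1/2 + 15/8 = 23/8
t_c = 15/4 > 0 so v_max = 1/2

d=23/8 v_max=1/2 a_max=1/4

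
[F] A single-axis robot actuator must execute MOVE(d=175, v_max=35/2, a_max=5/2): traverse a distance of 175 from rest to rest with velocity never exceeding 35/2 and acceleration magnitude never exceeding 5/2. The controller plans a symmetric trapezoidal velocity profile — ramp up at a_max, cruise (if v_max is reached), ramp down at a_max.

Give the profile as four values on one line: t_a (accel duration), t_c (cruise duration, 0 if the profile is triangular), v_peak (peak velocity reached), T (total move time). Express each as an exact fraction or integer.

t_a=7 t_c=3 v_peak=35/2 T=17

(v_max)²/a_max = (35/2)²/(5/2) = 245/2
175 ≥ 245/2 so v_max reached
t_a = (35/2)/(5/2) = 7; v_peak = 35/2
d_cruise = 175 − 245/2 = 105/2; t_c = (105/2)/(35/2) = 3
T = 2·7 + 3 = 17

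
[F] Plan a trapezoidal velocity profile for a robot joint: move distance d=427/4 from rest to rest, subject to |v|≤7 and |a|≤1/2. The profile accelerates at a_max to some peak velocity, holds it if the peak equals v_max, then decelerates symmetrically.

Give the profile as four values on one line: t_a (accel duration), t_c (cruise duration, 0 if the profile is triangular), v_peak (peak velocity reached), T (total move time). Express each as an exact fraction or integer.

vₘ²/aₘ = 7²/(1/2) = 98
427/4 ≥ 98 → trapezoidal
t_a = 7/(1/2) = 14; v_peak = 7
d_cruise = 427/4 − 98 = 35/4; t_c = (35/4)/7 = 5/4
T = 2·14 + 5/4 = 117/4

t_a=14 t_c=5/4 v_peak=7 T=117/4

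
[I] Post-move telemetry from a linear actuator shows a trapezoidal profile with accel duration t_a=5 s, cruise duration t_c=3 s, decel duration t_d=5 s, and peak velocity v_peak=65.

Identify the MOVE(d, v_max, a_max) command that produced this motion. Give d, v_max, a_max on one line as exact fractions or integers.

a_max = 65/5 = 13
d_a = ½·65·5 = 325/2; d_c = 65·3 = 195
d = 2·325/2 + 195 = 520
t_c = 3 > 0 ⇒ limit active, v_max = 65

d=520 v_max=65 a_max=13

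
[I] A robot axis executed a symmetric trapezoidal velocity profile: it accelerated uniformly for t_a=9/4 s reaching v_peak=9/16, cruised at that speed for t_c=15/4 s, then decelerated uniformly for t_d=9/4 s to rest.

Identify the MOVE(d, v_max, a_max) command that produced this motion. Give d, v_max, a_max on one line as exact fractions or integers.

d=27/8 v_max=9/16 a_max=1/4

a_max = (9/16)/(9/4) = 1/4
d_a = ½·9/16·9/4 = 81/128; d_c = 9/16·15/4 = 135/64
d = 2·81/128 + 135/64 = 27/8
t_c = 15/4 > 0 → v_max = v_peak = 9/16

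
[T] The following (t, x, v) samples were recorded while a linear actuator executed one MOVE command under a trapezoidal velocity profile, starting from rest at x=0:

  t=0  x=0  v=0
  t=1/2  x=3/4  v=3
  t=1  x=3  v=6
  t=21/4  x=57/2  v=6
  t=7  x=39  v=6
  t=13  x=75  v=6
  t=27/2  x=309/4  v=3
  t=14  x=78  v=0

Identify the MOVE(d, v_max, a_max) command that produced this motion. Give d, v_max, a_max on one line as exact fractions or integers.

final state: t=14, x=78, v=0 → d = 78
a_max = (3−0)/(1/2−0) = 6
max v = 6 over t∈[1,13] → v_max = 6
check: 6·(1+12) = 78 ✓

d=78 v_max=6 a_max=6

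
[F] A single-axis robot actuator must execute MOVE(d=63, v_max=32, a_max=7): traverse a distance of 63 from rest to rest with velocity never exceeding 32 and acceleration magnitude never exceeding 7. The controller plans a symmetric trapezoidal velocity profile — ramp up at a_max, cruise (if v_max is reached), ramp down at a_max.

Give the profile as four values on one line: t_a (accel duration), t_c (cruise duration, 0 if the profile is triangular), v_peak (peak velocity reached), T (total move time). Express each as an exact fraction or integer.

t_a=3 t_c=0 v_peak=21 T=6

v_max²/a_max = 32²/7 = 1024/7
63 < 1024/7 → triangular
v_peak = √(63·7) = √441 = 21
t_a = 21/7 = 3; t_c = 0
T = 2·3 = 6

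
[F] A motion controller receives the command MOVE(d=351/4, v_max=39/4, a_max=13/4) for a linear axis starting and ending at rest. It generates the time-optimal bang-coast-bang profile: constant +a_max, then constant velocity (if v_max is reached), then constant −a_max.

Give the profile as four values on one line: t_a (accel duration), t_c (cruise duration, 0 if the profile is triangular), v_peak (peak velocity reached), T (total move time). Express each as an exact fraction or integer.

t_a=3 t_c=6 v_peak=39/4 T=12

(v_max)²/a_max = (39/4)²/(13/4) = 117/4
351/4 ≥ 117/4 so v_max reached
t_a = (39/4)/(13/4) = 3; v_peak = 39/4
d_cruise = 351/4 − 117/4 = 117/2; t_c = (117/2)/(39/4) = 6
T = 2·3 + 6 = 12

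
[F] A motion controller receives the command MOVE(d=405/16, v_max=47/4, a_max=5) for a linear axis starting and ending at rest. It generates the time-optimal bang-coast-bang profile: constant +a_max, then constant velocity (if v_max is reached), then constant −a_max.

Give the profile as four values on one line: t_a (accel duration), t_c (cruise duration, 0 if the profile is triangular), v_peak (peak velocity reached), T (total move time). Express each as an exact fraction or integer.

v_max²/a_max = (47/4)²/5 = 2209/80
405/16 < 2209/80 so t_c = 0
v_peak = √(405/16·5) = √(2025/16) = 45/4
t_a = (45/4)/5 = 9/4; t_c = 0
T = 2·9/4 = 9/2

t_a=9/4 t_c=0 v_peak=45/4 T=9/2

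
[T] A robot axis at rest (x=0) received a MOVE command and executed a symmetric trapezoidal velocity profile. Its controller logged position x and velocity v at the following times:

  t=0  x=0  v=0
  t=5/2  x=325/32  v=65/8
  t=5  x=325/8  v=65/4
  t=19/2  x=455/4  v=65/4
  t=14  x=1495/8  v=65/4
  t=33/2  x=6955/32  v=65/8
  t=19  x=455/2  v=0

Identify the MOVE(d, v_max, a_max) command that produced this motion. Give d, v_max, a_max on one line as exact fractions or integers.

final state: t=19, x=455/2, v=0 → d = 455/2
a_max = (65/8−0)/(5/2−0) = 13/4
max v = 65/4 over t∈[5,14] → v_max = 65/4
check: 65/4·(5+9) = 455/2 ✓

d=455/2 v_max=65/4 a_max=13/4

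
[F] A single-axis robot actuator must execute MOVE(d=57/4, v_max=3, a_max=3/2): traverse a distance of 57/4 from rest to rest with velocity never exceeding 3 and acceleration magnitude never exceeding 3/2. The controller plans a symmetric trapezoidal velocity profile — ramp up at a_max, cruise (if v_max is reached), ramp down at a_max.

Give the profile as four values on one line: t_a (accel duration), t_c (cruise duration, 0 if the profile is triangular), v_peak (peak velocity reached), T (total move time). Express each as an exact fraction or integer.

v_max²/a_max = 3²/(3/2) = 6
57/4 ≥ 6 → trapezoidal
t_a = 3/(3/2) = 2; v_peak = 3
d_cruise = 57/4 − 6 = 33/4; t_c = (33/4)/3 = 11/4
T = 2·2 + 11/4 = 27/4

t_a=2 t_c=11/4 v_peak=3 T=27/4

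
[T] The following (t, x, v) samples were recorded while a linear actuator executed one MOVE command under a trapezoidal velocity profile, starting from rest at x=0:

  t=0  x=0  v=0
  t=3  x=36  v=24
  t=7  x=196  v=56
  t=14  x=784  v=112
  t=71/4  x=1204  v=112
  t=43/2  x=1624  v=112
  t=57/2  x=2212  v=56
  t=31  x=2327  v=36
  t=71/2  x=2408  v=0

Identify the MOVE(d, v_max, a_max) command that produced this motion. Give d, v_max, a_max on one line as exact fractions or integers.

d=2408 v_max=112 a_max=8

final state: t=71/2, x=2408, v=0 → d = 2408
a_max = (24−0)/(3−0) = 8
max v = 112 over t∈[14,43/2] → v_max = 112
check: 112·(14+15/2) = 2408 ✓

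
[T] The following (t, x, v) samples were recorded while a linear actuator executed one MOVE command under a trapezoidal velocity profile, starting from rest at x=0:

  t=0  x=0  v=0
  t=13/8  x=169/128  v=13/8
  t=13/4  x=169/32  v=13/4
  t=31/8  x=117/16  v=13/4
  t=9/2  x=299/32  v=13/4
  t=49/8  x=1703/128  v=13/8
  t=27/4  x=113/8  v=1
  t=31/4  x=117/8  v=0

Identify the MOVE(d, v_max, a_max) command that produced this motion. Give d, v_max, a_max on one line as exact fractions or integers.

d=117/8 v_max=13/4 a_max=1

final state: t=31/4, x=117/8, v=0 → d = 117/8
a_max = (13/8−0)/(13/8−0) = 1
max v = 13/4 over t∈[13/4,9/2] → v_max = 13/4
check: 13/4·(13/4+5/4) = 117/8 ✓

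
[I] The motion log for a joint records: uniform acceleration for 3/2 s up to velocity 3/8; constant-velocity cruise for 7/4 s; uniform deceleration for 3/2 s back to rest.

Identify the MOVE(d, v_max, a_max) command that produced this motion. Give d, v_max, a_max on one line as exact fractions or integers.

d=39/32 v_max=3/8 a_max=1/4

a_max = (3/8)/(3/2) = 1/4
d_a = ½·3/8·3/2 = 9/32; d_c = 3/8·7/4 = 21/32
d = 2·9/32 + 21/32 = 39/32
t_c = 7/4 > 0 ⇒ limit active, v_max = 3/8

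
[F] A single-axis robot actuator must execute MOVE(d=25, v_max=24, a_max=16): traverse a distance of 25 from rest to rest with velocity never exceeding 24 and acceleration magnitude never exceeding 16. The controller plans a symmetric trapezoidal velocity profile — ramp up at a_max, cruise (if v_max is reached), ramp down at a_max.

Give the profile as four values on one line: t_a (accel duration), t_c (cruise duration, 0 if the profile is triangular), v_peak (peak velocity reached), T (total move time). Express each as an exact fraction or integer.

(v_max)²/a_max = 24²/16 = 36
25 < 36 so t_c = 0
v_peak = √(25·16) = √400 = 20
t_a = 20/16 = 5/4; t_c = 0
T = 2·5/4 = 5/2

t_a=5/4 t_c=0 v_peak=20 T=5/2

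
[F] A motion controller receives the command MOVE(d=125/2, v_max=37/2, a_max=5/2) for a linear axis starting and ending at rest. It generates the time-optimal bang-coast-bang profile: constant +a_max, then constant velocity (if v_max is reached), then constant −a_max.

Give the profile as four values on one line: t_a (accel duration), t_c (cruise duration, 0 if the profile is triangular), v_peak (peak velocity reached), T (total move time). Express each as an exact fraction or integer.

(v_max)²/a_max = (37/2)²/(5/2) = 1369/10
125/2 < 1369/10 so t_c = 0
v_peak = √(125/2·5/2) = √(625/4) = 25/2
t_a = (25/2)/(5/2) = 5; t_c = 0
T = 2·5 = 10

t_a=5 t_c=0 v_peak=25/2 T=10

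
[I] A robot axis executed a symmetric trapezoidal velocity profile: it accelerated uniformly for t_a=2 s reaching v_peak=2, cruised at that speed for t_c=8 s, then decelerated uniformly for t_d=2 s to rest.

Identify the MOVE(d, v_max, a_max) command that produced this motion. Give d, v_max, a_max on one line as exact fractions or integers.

d=20 v_max=2 a_max=1

a_max = 2/2 = 1
d_a = ½·2·2 = 2; d_c = 2·8 = 16
d = 2·2 + 16 = 20
t_c = 8 > 0 so v_max = 2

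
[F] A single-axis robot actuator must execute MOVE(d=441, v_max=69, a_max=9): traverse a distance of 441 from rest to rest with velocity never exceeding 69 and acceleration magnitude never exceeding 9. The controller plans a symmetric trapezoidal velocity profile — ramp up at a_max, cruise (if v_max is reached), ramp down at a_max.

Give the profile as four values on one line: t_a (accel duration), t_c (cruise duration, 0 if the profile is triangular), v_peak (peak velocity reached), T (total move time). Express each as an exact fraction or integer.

vₘ²/aₘ = 69²/9 = 529
441 < 529 ⇒ no cruise
v_peak = √(441·9) = √3969 = 63
t_a = 63/9 = 7; t_c = 0
T = 2·7 = 14

t_a=7 t_c=0 v_peak=63 T=14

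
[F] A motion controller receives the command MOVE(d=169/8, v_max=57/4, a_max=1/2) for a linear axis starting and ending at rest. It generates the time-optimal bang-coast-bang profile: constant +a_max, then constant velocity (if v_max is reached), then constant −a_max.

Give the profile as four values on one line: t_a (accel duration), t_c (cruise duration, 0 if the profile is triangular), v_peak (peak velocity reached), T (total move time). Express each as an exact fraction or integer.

t_a=13/2 t_c=0 v_peak=13/4 T=13

(v_max)²/a_max = (57/4)²/(1/2) = 3249/8
169/8 < 3249/8 → triangular
v_peak = √(169/8·1/2) = √(169/16) = 13/4
t_a = (13/4)/(1/2) = 13/2; t_c = 0
T = 2·13/2 = 13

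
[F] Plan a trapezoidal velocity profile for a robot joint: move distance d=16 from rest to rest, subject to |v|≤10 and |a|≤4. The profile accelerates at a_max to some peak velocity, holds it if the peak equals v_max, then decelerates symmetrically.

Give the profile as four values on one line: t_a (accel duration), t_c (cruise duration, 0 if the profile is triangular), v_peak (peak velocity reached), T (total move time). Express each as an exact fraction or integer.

v_max²/a_max = 10²/4 = 25
16 < 25 → triangular
v_peak = √(16·4) = √64 = 8
t_a = 8/4 = 2; t_c = 0
T = 2·2 = 4

t_a=2 t_c=0 v_peak=8 T=4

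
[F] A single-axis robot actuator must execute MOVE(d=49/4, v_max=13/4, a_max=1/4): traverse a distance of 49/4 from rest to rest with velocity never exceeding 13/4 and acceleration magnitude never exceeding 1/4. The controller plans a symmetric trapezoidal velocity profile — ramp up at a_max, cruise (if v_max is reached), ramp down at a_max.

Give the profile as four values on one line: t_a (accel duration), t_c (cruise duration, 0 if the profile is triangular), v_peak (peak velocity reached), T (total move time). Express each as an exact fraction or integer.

(v_max)²/a_max = (13/4)²/(1/4) = 169/4
49/4 < 169/4 → triangular
v_peak = √(49/4·1/4) = √(49/16) = 7/4
t_a = (7/4)/(1/4) = 7; t_c = 0
T = 2·7 = 14

t_a=7 t_c=0 v_peak=7/4 T=14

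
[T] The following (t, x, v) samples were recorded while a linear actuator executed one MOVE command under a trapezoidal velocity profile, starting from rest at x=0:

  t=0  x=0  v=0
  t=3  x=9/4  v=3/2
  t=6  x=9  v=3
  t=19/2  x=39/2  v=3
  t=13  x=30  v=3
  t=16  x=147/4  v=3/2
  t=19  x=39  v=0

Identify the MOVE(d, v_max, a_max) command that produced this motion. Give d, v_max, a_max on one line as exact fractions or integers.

d=39 v_max=3 a_max=1/2

final state: t=19, x=39, v=0 → d = 39
a_max = (3/2−0)/(3−0) = 1/2
max v = 3 over t∈[6,13] → v_max = 3
check: 3·(6+7) = 39 ✓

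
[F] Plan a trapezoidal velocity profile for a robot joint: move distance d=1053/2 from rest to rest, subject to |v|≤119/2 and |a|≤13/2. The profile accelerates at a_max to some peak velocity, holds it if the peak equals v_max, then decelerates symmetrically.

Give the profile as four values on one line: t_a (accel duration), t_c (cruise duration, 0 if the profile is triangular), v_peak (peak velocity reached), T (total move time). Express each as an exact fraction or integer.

v_max²/a_max = (119/2)²/(13/2) = 14161/26
1053/2 < 14161/26 → triangular
v_peak = √(1053/2·13/2) = √(13689/4) = 117/2
t_a = (117/2)/(13/2) = 9; t_c = 0
T = 2·9 = 18

t_a=9 t_c=0 v_peak=117/2 T=18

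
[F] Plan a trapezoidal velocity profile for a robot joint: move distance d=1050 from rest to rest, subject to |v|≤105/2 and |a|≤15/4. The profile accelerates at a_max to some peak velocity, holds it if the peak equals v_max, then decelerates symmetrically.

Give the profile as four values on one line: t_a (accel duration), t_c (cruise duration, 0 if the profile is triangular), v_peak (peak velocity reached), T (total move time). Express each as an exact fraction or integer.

v_max²/a_max = (105/2)²/(15/4) = 735
1050 ≥ 735 → trapezoidal
t_a = (105/2)/(15/4) = 14; v_peak = 105/2
d_cruise = 1050 − 735 = 315; t_c = 315/(105/2) = 6
T = 2·14 + 6 = 34

t_a=14 t_c=6 v_peak=105/2 T=34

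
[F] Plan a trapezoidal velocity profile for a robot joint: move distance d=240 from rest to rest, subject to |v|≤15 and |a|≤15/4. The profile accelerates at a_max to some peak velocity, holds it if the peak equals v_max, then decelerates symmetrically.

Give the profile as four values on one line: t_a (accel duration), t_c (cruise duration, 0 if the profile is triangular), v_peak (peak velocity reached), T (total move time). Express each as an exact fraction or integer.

vₘ²/aₘ = 15²/(15/4) = 60
240 ≥ 60 so v_max reached
t_a = 15/(15/4) = 4; v_peak = 15
d_cruise = 240 − 60 = 180; t_c = 180/15 = 12
T = 2·4 + 12 = 20

t_a=4 t_c=12 v_peak=15 T=20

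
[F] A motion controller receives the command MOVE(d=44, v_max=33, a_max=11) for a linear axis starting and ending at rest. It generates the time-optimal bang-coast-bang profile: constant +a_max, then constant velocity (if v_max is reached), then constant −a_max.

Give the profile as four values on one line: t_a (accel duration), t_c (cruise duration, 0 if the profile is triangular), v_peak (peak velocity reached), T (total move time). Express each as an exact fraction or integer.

t_a=2 t_c=0 v_peak=22 T=4

(v_max)²/a_max = 33²/11 = 99
44 < 99 → triangular
v_peak = √(44·11) = √484 = 22
t_a = 22/11 = 2; t_c = 0
T = 2·2 = 4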